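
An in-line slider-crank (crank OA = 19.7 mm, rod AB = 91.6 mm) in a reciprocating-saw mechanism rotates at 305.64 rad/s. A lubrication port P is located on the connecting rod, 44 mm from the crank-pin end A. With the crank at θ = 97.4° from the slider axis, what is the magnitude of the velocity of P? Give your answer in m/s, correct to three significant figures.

ω = 305.6 rad/s.  Crank-pin speed |V_A| = rω = 6.0211 m/s, perpendicular to OA.
Rod angle: sinφ = −(r/L) sinθ ⇒ φ = -12.314°; ω_rod = −rω cosθ/√(L²−r²sin²θ) = +8.6654 rad/s.
V_P = V_A + ω_rod × AP, with AP = 0.044 m along the rod.
Components: V_Px = −rω sinθ − a·ω_rod·sinφ = -5.8896 m/s;  V_Py = rω cosθ + a·ω_rod·cosφ = -0.40299 m/s.
|V_P| = √(V_Px² + V_Py²) = 5.9034 m/s.

5.90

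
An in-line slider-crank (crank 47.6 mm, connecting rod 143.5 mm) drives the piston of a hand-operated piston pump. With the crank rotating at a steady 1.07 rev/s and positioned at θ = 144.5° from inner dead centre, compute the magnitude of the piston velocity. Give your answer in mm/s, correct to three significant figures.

135

ω = 2π·1.07 = 6.723 rad/s
For an in-line slider-crank, x = r cosθ + √(L² − r² sin²θ), so v = −rω sinθ·[1 + r cosθ/√(L² − r² sin²θ)].
With r = 0.0476 m, L = 0.1435 m, θ = 144.5°: √(L² − r² sin²θ) = 0.14081 m.
v = −0.0476·6.723·0.58070·[1 + 0.0476·-0.81412/0.14081] = -0.13469 m/s.
|v| = 0.13469 m/s = 134.69 mm/s.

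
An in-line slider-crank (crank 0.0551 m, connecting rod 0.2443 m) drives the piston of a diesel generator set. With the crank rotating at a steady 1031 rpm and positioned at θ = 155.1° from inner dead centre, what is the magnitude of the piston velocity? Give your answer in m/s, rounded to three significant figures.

1.99

ω = 2π·1031/60 = 108 rad/s
For an in-line slider-crank, x = r cosθ + √(L² − r² sin²θ), so v = −rω sinθ·[1 + r cosθ/√(L² − r² sin²θ)].
With r = 0.0551 m, L = 0.2443 m, θ = 155.1°: √(L² − r² sin²θ) = 0.2432 m.
v = −0.0551·108·0.42104·[1 + 0.0551·-0.90704/0.2432] = -1.99 m/s.
|v| = 1.99 m/s.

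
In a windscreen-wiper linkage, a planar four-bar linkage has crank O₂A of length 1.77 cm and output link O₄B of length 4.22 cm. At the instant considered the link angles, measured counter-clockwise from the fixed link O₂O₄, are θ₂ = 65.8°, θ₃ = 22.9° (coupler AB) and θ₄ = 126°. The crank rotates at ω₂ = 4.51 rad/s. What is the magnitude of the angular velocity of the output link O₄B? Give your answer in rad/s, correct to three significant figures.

1.32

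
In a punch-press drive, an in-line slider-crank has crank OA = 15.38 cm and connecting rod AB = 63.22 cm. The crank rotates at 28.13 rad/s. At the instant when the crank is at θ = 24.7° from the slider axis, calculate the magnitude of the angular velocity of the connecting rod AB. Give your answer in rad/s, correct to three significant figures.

6.25

ω = 28.13 rad/s
The rod makes angle φ with the slider axis where L sinφ = r sinθ; differentiating, L cosφ·φ̇ = r ω cosθ.
L cosφ = √(L² − r² sin²θ) = 0.62892 m.
|ω_rod| = r ω |cosθ| / √(L² − r² sin²θ) = 0.1538·28.13·0.90851/0.62892 = 6.2497 rad/s.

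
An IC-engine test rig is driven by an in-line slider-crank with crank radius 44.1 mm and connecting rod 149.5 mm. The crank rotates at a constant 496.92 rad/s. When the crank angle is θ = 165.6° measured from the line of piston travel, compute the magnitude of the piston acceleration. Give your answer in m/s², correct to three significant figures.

ω = 496.9 rad/s
x(θ) = r cosθ + √(L² − r² sin²θ); with ω constant, a = ω²·d²x/dθ².
d²x/dθ² = −r cosθ − r²(cos2θ)/√u − r⁴ sin²2θ/(4u^{3/2}),  u = L² − r² sin²θ = 0.02223 m².
Substituting r = 0.0441 m, L = 0.1495 m, θ = 165.6°: d²x/dθ² = +0.031218 m.
a = ω²·d²x/dθ² = (496.9)²·(+0.031218) = +7708.6 m/s²;  |a| = 7708.6 m/s².

7710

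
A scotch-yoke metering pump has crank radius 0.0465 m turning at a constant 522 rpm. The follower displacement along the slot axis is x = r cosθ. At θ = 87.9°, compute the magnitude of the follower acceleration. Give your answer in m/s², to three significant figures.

ω = 54.66 rad/s (from 522 rpm).
x = r cosθ ⇒ ẍ = −rω² cosθ (ω constant).
|a| = rω²|cosθ| = 0.0465·(54.66)²·|cos 87.9°| = 5.0916 m/s².

5.09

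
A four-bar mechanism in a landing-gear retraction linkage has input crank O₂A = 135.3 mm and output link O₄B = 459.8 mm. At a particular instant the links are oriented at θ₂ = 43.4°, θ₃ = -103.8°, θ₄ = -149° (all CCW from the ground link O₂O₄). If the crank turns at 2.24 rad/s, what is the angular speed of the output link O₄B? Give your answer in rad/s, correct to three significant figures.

ω₂ = 2.24 rad/s
Differentiating the loop-closure r₂e^{iθ₂}+r₃e^{iθ₃}=r₁+r₄e^{iθ₄} gives r₂ω₂e^{iθ₂}+r₃ω₃e^{iθ₃}=r₄ω₄e^{iθ₄}.
Eliminating the other unknown: ω₄ = r₂ω₂ sin(θ₂−θ₃) / [r₄ sin(θ₄−θ₃)].
Numerator sine = +0.54171; denominator sine = -0.70957.
Result = 0.1353·2.24·(+0.54171) / (0.4598·(-0.70957)) = -0.50321 rad/s; magnitude 0.50321 rad/s.

0.503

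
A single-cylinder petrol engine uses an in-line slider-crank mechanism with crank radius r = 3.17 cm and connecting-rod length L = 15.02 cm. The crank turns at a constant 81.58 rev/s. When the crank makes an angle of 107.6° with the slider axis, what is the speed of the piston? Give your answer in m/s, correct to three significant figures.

14.5

ω = 2π·81.6 = 512.6 rad/s
For an in-line slider-crank, x = r cosθ + √(L² − r² sin²θ), so v = −rω sinθ·[1 + r cosθ/√(L² − r² sin²θ)].
With r = 0.0317 m, L = 0.1502 m, θ = 107.6°: √(L² − r² sin²θ) = 0.14713 m.
v = −0.0317·512.6·0.95319·[1 + 0.0317·-0.30237/0.14713] = -14.479 m/s.
|v| = 14.479 m/s.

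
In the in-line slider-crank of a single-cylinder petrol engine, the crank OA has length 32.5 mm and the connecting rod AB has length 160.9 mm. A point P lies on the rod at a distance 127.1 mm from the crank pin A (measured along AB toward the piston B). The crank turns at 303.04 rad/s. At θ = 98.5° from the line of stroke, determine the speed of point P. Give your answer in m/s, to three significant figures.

ω = 303 rad/s.  Crank-pin speed |V_A| = rω = 9.8488 m/s, perpendicular to OA.
Rod angle: sinφ = −(r/L) sinθ ⇒ φ = -11.524°; ω_rod = −rω cosθ/√(L²−r²sin²θ) = +9.2336 rad/s.
V_P = V_A + ω_rod × AP, with AP = 0.1271 m along the rod.
Components: V_Px = −rω sinθ − a·ω_rod·sinφ = -9.5062 m/s;  V_Py = rω cosθ + a·ω_rod·cosφ = -0.30581 m/s.
|V_P| = √(V_Px² + V_Py²) = 9.5111 m/s.

9.51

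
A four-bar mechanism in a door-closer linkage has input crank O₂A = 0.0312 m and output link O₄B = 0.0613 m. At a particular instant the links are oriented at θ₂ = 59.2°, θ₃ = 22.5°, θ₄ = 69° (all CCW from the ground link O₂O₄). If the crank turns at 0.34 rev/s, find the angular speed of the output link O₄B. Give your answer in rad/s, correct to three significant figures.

ω₂ = 2.136 rad/s (from 0.34 rev/s).
Differentiating the loop-closure r₂e^{iθ₂}+r₃e^{iθ₃}=r₁+r₄e^{iθ₄} gives r₂ω₂e^{iθ₂}+r₃ω₃e^{iθ₃}=r₄ω₄e^{iθ₄}.
Eliminating the other unknown: ω₄ = r₂ω₂ sin(θ₂−θ₃) / [r₄ sin(θ₄−θ₃)].
Numerator sine = +0.59763; denominator sine = +0.72537.
Result = 0.0312·2.136·(+0.59763) / (0.0613·(+0.72537)) = +0.89582 rad/s; magnitude 0.89582 rad/s.

0.896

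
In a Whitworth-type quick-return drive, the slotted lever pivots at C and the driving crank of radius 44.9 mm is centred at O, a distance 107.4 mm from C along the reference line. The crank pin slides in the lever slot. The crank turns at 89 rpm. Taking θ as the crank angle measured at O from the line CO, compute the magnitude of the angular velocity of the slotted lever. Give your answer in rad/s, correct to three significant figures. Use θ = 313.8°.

ω = 9.32 rad/s (from 89 rpm).
Crank pin A relative to C: A = (d + r cosθ, r sinθ); lever angle φ = atan2(r sinθ, d + r cosθ).
Differentiating tanφ: φ̇ = rω(d cosθ + r)/(d² + r² + 2dr cosθ).
d² + r² + 2dr cosθ = |CA|² = 0.0202262 m²;  d cosθ + r = +0.11924 m.
|ω_lever| = |0.0449·9.32·+0.11924| / 0.0202262 = 2.4669 rad/s.

2.47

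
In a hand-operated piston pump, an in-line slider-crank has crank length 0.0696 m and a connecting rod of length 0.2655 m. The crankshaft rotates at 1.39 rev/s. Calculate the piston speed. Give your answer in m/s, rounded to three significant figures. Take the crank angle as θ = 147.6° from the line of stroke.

ω = 2π·1.39 = 8.734 rad/s
For an in-line slider-crank, x = r cosθ + √(L² − r² sin²θ), so v = −rω sinθ·[1 + r cosθ/√(L² − r² sin²θ)].
With r = 0.0696 m, L = 0.2655 m, θ = 147.6°: √(L² − r² sin²θ) = 0.26287 m.
v = −0.0696·8.734·0.53583·[1 + 0.0696·-0.84433/0.26287] = -0.25289 m/s.
|v| = 0.25289 m/s.

0.253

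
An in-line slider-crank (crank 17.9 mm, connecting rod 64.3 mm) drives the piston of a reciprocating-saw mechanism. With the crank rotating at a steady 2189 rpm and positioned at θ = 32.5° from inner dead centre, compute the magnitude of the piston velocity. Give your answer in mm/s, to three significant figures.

2730

ω = 2π·2189/60 = 229.2 rad/s
For an in-line slider-crank, x = r cosθ + √(L² − r² sin²θ), so v = −rω sinθ·[1 + r cosθ/√(L² − r² sin²θ)].
With r = 0.0179 m, L = 0.0643 m, θ = 32.5°: √(L² − r² sin²θ) = 0.063577 m.
v = −0.0179·229.2·0.53730·[1 + 0.0179·0.84339/0.063577] = -2.7282 m/s.
|v| = 2.7282 m/s = 2728.2 mm/s.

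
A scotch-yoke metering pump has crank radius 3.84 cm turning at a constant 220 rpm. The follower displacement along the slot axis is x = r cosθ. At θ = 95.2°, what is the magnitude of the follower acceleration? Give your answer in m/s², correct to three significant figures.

ω = 23.04 rad/s (from 220 rpm).
x = r cosθ ⇒ ẍ = −rω² cosθ (ω constant).
|a| = rω²|cosθ| = 0.0384·(23.04)²·|cos 95.2°| = 1.8472 m/s².

1.85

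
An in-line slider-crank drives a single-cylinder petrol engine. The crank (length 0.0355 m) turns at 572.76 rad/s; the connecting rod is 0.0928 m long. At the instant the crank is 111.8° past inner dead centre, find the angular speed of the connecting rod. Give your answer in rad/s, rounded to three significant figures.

87.0

ω = 572.8 rad/s
The rod makes angle φ with the slider axis where L sinφ = r sinθ; differentiating, L cosφ·φ̇ = r ω cosθ.
L cosφ = √(L² − r² sin²θ) = 0.086749 m.
|ω_rod| = r ω |cosθ| / √(L² − r² sin²θ) = 0.0355·572.8·0.37137/0.086749 = 87.044 rad/s.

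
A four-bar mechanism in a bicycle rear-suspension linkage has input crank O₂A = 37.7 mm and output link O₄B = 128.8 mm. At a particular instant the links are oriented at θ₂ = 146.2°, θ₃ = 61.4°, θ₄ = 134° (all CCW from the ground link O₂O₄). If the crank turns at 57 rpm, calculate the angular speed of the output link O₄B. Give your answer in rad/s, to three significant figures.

1.82

ω₂ = 5.969 rad/s (from 57 rpm).
Differentiating the loop-closure r₂e^{iθ₂}+r₃e^{iθ₃}=r₁+r₄e^{iθ₄} gives r₂ω₂e^{iθ₂}+r₃ω₃e^{iθ₃}=r₄ω₄e^{iθ₄}.
Eliminating the other unknown: ω₄ = r₂ω₂ sin(θ₂−θ₃) / [r₄ sin(θ₄−θ₃)].
Numerator sine = +0.99588; denominator sine = +0.95424.
Result = 0.0377·5.969·(+0.99588) / (0.1288·(+0.95424)) = +1.8234 rad/s; magnitude 1.8234 rad/s.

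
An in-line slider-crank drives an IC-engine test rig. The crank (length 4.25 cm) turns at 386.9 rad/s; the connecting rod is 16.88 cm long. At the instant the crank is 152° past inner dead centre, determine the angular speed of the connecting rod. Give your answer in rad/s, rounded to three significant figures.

ω = 386.9 rad/s
The rod makes angle φ with the slider axis where L sinφ = r sinθ; differentiating, L cosφ·φ̇ = r ω cosθ.
L cosφ = √(L² − r² sin²θ) = 0.16762 m.
|ω_rod| = r ω |cosθ| / √(L² − r² sin²θ) = 0.0425·386.9·0.88295/0.16762 = 86.617 rad/s.

86.6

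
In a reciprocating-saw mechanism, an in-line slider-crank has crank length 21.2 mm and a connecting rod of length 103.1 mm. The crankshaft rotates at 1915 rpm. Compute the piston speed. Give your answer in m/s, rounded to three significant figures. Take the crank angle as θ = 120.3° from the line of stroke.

3.28

ω = 2π·1915/60 = 200.5 rad/s
For an in-line slider-crank, x = r cosθ + √(L² − r² sin²θ), so v = −rω sinθ·[1 + r cosθ/√(L² − r² sin²θ)].
With r = 0.0212 m, L = 0.1031 m, θ = 120.3°: √(L² − r² sin²θ) = 0.10146 m.
v = −0.0212·200.5·0.86340·[1 + 0.0212·-0.50453/0.10146] = -3.2837 m/s.
|v| = 3.2837 m/s.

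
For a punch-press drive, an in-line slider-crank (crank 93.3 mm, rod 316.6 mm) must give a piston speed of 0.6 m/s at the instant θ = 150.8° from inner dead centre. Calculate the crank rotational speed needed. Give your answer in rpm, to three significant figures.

170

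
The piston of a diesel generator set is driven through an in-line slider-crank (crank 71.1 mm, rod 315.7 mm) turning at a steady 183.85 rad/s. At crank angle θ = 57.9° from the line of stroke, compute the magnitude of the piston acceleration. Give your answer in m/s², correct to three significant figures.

ω = 183.8 rad/s
x(θ) = r cosθ + √(L² − r² sin²θ); with ω constant, a = ω²·d²x/dθ².
d²x/dθ² = −r cosθ − r²(cos2θ)/√u − r⁴ sin²2θ/(4u^{3/2}),  u = L² − r² sin²θ = 0.0960388 m².
Substituting r = 0.0711 m, L = 0.3157 m, θ = 57.9°: d²x/dθ² = -0.030857 m.
a = ω²·d²x/dθ² = (183.8)²·(-0.030857) = -1043 m/s²;  |a| = 1043 m/s².

1040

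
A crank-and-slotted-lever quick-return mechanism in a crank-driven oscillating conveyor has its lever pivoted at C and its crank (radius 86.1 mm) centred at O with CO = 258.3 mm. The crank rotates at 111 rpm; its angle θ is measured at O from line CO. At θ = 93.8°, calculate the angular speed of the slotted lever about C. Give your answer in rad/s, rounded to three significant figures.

ω = 11.62 rad/s (from 111 rpm).
Crank pin A relative to C: A = (d + r cosθ, r sinθ); lever angle φ = atan2(r sinθ, d + r cosθ).
Differentiating tanφ: φ̇ = rω(d cosθ + r)/(d² + r² + 2dr cosθ).
d² + r² + 2dr cosθ = |CA|² = 0.0711843 m²;  d cosθ + r = +0.068981 m.
|ω_lever| = |0.0861·11.62·+0.068981| / 0.0711843 = 0.96985 rad/s.

0.970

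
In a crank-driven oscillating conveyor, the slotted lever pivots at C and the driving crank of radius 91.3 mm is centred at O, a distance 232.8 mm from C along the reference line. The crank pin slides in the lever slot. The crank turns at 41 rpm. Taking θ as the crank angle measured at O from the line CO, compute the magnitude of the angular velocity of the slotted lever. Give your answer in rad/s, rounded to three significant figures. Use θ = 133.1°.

ω = 4.294 rad/s (from 41 rpm).
Crank pin A relative to C: A = (d + r cosθ, r sinθ); lever angle φ = atan2(r sinθ, d + r cosθ).
Differentiating tanφ: φ̇ = rω(d cosθ + r)/(d² + r² + 2dr cosθ).
d² + r² + 2dr cosθ = |CA|² = 0.0334861 m²;  d cosθ + r = -0.067766 m.
|ω_lever| = |0.0913·4.294·-0.067766| / 0.0334861 = 0.79329 rad/s.

0.793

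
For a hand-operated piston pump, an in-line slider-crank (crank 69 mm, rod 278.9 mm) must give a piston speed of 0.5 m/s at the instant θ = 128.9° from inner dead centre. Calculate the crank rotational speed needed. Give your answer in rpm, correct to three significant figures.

For an in-line slider-crank, |v_piston| = rω|sinθ|·[1 + r cosθ/√(L² − r² sin²θ)].
With r = 0.069 m, L = 0.2789 m, θ = 128.9°: the bracketed kinematic factor |dx/dθ| = 0.045197 m.
ω = v/|dx/dθ| = 0.5/0.045197 = 11.063 rad/s.
N = 60ω/(2π) = 105.64 rpm.

106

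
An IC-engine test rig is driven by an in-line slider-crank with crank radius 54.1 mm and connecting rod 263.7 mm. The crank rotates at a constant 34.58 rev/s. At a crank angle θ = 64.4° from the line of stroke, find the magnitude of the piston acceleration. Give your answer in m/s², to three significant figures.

ω = 2π·34.6 = 217.3 rad/s
x(θ) = r cosθ + √(L² − r² sin²θ); with ω constant, a = ω²·d²x/dθ².
d²x/dθ² = −r cosθ − r²(cos2θ)/√u − r⁴ sin²2θ/(4u^{3/2}),  u = L² − r² sin²θ = 0.0671573 m².
Substituting r = 0.0541 m, L = 0.2637 m, θ = 64.4°: d²x/dθ² = -0.016374 m.
a = ω²·d²x/dθ² = (217.3)²·(-0.016374) = -772.96 m/s²;  |a| = 772.96 m/s².

773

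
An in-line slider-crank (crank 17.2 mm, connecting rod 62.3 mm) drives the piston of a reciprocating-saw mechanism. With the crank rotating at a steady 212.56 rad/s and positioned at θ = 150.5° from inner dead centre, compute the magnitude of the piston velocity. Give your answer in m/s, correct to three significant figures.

1.36

ω = 212.6 rad/s
For an in-line slider-crank, x = r cosθ + √(L² − r² sin²θ), so v = −rω sinθ·[1 + r cosθ/√(L² − r² sin²θ)].
With r = 0.0172 m, L = 0.0623 m, θ = 150.5°: √(L² − r² sin²θ) = 0.061722 m.
v = −0.0172·212.6·0.49242·[1 + 0.0172·-0.87036/0.061722] = -1.3637 m/s.
|v| = 1.3637 m/s.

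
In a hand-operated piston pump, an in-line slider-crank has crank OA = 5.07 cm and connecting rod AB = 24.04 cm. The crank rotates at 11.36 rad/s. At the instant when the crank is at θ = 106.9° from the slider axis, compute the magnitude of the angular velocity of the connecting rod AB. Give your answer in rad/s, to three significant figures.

ω = 11.36 rad/s
The rod makes angle φ with the slider axis where L sinφ = r sinθ; differentiating, L cosφ·φ̇ = r ω cosθ.
L cosφ = √(L² − r² sin²θ) = 0.23545 m.
|ω_rod| = r ω |cosθ| / √(L² − r² sin²θ) = 0.0507·11.36·0.29070/0.23545 = 0.71109 rad/s.

0.711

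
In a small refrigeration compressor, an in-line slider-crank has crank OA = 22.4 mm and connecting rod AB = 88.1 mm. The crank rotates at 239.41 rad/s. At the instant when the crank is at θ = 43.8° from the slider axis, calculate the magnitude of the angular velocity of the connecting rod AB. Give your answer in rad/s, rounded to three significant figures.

ω = 239.4 rad/s
The rod makes angle φ with the slider axis where L sinφ = r sinθ; differentiating, L cosφ·φ̇ = r ω cosθ.
L cosφ = √(L² − r² sin²θ) = 0.086725 m.
|ω_rod| = r ω |cosθ| / √(L² − r² sin²θ) = 0.0224·239.4·0.72176/0.086725 = 44.631 rad/s.

44.6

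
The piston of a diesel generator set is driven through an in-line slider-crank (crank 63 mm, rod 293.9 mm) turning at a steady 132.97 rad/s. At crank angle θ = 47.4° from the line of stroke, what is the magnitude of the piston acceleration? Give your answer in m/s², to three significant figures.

ω = 133 rad/s
x(θ) = r cosθ + √(L² − r² sin²θ); with ω constant, a = ω²·d²x/dθ².
d²x/dθ² = −r cosθ − r²(cos2θ)/√u − r⁴ sin²2θ/(4u^{3/2}),  u = L² − r² sin²θ = 0.0842267 m².
Substituting r = 0.063 m, L = 0.2939 m, θ = 47.4°: d²x/dθ² = -0.041659 m.
a = ω²·d²x/dθ² = (133)²·(-0.041659) = -736.57 m/s²;  |a| = 736.57 m/s².

737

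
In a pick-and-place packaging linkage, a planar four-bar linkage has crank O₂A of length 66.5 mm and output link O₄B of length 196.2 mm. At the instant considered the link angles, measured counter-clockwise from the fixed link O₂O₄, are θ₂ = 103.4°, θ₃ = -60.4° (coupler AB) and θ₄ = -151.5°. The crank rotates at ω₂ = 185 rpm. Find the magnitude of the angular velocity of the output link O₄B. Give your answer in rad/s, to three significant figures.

1.83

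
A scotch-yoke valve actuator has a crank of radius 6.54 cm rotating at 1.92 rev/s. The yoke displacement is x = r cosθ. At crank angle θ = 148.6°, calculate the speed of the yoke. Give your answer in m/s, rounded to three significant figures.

0.411

ω = 12.06 rad/s (from 1.92 rev/s).
x = r cosθ ⇒ ẋ = −rω sinθ.
|v| = rω|sinθ| = 0.0654·12.06·|sin 148.6°| = 0.41106 m/s.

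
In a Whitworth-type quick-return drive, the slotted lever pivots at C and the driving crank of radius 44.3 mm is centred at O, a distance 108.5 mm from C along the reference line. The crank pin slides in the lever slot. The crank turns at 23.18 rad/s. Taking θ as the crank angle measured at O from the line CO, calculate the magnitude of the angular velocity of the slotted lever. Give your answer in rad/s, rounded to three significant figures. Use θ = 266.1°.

2.90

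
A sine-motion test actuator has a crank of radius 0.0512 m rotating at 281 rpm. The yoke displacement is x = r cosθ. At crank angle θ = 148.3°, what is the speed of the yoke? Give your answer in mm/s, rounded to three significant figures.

ω = 29.43 rad/s (from 281 rpm).
x = r cosθ ⇒ ẋ = −rω sinθ.
|v| = rω|sinθ| = 0.0512·29.43·|sin 148.3°| = 0.79169 m/s = 791.69 mm/s.

792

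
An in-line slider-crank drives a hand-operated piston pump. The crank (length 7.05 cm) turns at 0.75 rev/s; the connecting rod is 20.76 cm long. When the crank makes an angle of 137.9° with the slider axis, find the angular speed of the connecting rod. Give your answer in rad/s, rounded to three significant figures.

1.22

ω = 4.712 rad/s (converted from 0.75 rev/s).
The rod makes angle φ with the slider axis where L sinφ = r sinθ; differentiating, L cosφ·φ̇ = r ω cosθ.
L cosφ = √(L² − r² sin²θ) = 0.20215 m.
|ω_rod| = r ω |cosθ| / √(L² − r² sin²θ) = 0.0705·4.712·0.74198/0.20215 = 1.2194 rad/s.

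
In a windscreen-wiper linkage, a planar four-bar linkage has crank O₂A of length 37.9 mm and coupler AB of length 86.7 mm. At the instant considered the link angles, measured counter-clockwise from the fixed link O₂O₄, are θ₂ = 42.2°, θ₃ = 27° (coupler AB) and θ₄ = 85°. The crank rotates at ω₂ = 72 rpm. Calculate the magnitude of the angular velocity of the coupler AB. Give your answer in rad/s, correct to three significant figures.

2.64

ω₂ = 7.54 rad/s (from 72 rpm).
Differentiating the loop-closure r₂e^{iθ₂}+r₃e^{iθ₃}=r₁+r₄e^{iθ₄} gives r₂ω₂e^{iθ₂}+r₃ω₃e^{iθ₃}=r₄ω₄e^{iθ₄}.
Eliminating the other unknown: ω₃ = r₂ω₂ sin(θ₄−θ₂) / [r₃ sin(θ₃−θ₄)].
Numerator sine = +0.67944; denominator sine = -0.84805.
Result = 0.0379·7.54·(+0.67944) / (0.0867·(-0.84805)) = -2.6407 rad/s; magnitude 2.6407 rad/s.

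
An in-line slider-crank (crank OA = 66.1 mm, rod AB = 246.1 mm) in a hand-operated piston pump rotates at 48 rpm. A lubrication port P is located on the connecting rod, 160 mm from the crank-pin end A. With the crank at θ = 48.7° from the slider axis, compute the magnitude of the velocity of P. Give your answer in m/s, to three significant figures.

ω = 5.027 rad/s.  Crank-pin speed |V_A| = rω = 0.33225 m/s, perpendicular to OA.
Rod angle: sinφ = −(r/L) sinθ ⇒ φ = -11.641°; ω_rod = −rω cosθ/√(L²−r²sin²θ) = -0.90977 rad/s.
V_P = V_A + ω_rod × AP, with AP = 0.16 m along the rod.
Components: V_Px = −rω sinθ − a·ω_rod·sinφ = -0.27898 m/s;  V_Py = rω cosθ + a·ω_rod·cosφ = +0.07672 m/s.
|V_P| = √(V_Px² + V_Py²) = 0.28934 m/s.

0.289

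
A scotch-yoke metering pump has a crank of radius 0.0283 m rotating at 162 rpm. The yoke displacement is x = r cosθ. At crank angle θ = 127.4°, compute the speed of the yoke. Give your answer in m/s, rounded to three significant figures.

0.381

ω = 16.96 rad/s (from 162 rpm).
x = r cosθ ⇒ ẋ = −rω sinθ.
|v| = rω|sinθ| = 0.0283·16.96·|sin 127.4°| = 0.3814 m/s.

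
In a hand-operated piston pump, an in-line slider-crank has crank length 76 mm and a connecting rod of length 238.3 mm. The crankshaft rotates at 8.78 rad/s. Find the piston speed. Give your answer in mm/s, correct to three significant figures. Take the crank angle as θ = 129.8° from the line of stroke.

405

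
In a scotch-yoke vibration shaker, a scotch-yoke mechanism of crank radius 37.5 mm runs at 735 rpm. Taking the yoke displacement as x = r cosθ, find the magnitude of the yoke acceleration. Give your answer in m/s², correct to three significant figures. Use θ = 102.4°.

47.7

ω = 76.97 rad/s (from 735 rpm).
x = r cosθ ⇒ ẍ = −rω² cosθ (ω constant).
|a| = rω²|cosθ| = 0.0375·(76.97)²·|cos 102.4°| = 47.705 m/s².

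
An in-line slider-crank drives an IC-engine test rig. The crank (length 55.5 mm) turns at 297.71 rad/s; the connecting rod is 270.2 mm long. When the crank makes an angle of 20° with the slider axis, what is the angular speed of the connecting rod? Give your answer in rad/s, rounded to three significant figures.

57.6

ω = 297.7 rad/s
The rod makes angle φ with the slider axis where L sinφ = r sinθ; differentiating, L cosφ·φ̇ = r ω cosθ.
L cosφ = √(L² − r² sin²θ) = 0.26953 m.
|ω_rod| = r ω |cosθ| / √(L² − r² sin²θ) = 0.0555·297.7·0.93969/0.26953 = 57.605 rad/s.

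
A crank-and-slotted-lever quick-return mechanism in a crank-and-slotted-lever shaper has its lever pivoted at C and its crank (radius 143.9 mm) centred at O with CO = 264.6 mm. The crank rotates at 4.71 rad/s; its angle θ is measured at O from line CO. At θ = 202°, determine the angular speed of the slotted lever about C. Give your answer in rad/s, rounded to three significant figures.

3.42

ω = 4.71 rad/s
Crank pin A relative to C: A = (d + r cosθ, r sinθ); lever angle φ = atan2(r sinθ, d + r cosθ).
Differentiating tanφ: φ̇ = rω(d cosθ + r)/(d² + r² + 2dr cosθ).
d² + r² + 2dr cosθ = |CA|² = 0.0201136 m²;  d cosθ + r = -0.10143 m.
|ω_lever| = |0.1439·4.71·-0.10143| / 0.0201136 = 3.418 rad/s.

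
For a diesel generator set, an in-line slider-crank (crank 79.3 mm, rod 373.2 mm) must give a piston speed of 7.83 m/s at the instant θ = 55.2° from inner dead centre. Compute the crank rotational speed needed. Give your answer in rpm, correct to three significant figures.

For an in-line slider-crank, |v_piston| = rω|sinθ|·[1 + r cosθ/√(L² − r² sin²θ)].
With r = 0.0793 m, L = 0.3732 m, θ = 55.2°: the bracketed kinematic factor |dx/dθ| = 0.073137 m.
ω = v/|dx/dθ| = 7.83/0.073137 = 107.06 rad/s.
N = 60ω/(2π) = 1022.3 rpm.

1020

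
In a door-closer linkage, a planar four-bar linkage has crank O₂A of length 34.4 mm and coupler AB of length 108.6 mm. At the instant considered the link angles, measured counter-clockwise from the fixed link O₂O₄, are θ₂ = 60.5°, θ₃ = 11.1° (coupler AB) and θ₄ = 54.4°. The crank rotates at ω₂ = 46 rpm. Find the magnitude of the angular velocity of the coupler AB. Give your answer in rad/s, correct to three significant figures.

0.236

ω₂ = 4.817 rad/s (from 46 rpm).
Differentiating the loop-closure r₂e^{iθ₂}+r₃e^{iθ₃}=r₁+r₄e^{iθ₄} gives r₂ω₂e^{iθ₂}+r₃ω₃e^{iθ₃}=r₄ω₄e^{iθ₄}.
Eliminating the other unknown: ω₃ = r₂ω₂ sin(θ₄−θ₂) / [r₃ sin(θ₃−θ₄)].
Numerator sine = -0.10626; denominator sine = -0.68582.
Result = 0.0344·4.817·(-0.10626) / (0.1086·(-0.68582)) = +0.23642 rad/s; magnitude 0.23642 rad/s.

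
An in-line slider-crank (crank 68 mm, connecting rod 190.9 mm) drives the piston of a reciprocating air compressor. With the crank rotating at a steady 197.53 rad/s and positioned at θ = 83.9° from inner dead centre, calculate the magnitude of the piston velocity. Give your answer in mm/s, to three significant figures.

13900

ω = 197.5 rad/s
For an in-line slider-crank, x = r cosθ + √(L² − r² sin²θ), so v = −rω sinθ·[1 + r cosθ/√(L² − r² sin²θ)].
With r = 0.068 m, L = 0.1909 m, θ = 83.9°: √(L² − r² sin²θ) = 0.17852 m.
v = −0.068·197.5·0.99434·[1 + 0.068·0.10626/0.17852] = -13.897 m/s.
|v| = 13.897 m/s = 13897 mm/s.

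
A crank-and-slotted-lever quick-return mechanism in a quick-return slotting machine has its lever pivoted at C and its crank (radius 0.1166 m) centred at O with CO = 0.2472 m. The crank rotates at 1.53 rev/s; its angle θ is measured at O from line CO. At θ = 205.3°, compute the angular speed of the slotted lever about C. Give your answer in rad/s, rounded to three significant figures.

5.30

ω = 9.613 rad/s (from 1.53 rev/s).
Crank pin A relative to C: A = (d + r cosθ, r sinθ); lever angle φ = atan2(r sinθ, d + r cosθ).
Differentiating tanφ: φ̇ = rω(d cosθ + r)/(d² + r² + 2dr cosθ).
d² + r² + 2dr cosθ = |CA|² = 0.0225857 m²;  d cosθ + r = -0.10689 m.
|ω_lever| = |0.1166·9.613·-0.10689| / 0.0225857 = 5.3048 rad/s.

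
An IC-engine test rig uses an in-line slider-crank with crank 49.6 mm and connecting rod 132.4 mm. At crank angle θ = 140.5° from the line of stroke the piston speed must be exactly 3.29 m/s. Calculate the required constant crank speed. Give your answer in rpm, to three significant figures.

For an in-line slider-crank, |v_piston| = rω|sinθ|·[1 + r cosθ/√(L² − r² sin²θ)].
With r = 0.0496 m, L = 0.1324 m, θ = 140.5°: the bracketed kinematic factor |dx/dθ| = 0.022159 m.
ω = v/|dx/dθ| = 3.29/0.022159 = 148.47 rad/s.
N = 60ω/(2π) = 1417.8 rpm.

1420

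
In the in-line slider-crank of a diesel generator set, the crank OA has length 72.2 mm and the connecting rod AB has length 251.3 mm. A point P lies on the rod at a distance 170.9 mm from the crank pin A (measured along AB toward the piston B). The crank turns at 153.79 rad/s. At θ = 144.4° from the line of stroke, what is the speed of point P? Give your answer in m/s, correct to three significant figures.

ω = 153.8 rad/s.  Crank-pin speed |V_A| = rω = 11.104 m/s, perpendicular to OA.
Rod angle: sinφ = −(r/L) sinθ ⇒ φ = -9.628°; ω_rod = −rω cosθ/√(L²−r²sin²θ) = +36.44 rad/s.
V_P = V_A + ω_rod × AP, with AP = 0.1709 m along the rod.
Components: V_Px = −rω sinθ − a·ω_rod·sinφ = -5.4221 m/s;  V_Py = rω cosθ + a·ω_rod·cosφ = -2.8885 m/s.
|V_P| = √(V_Px² + V_Py²) = 6.1435 m/s.

6.14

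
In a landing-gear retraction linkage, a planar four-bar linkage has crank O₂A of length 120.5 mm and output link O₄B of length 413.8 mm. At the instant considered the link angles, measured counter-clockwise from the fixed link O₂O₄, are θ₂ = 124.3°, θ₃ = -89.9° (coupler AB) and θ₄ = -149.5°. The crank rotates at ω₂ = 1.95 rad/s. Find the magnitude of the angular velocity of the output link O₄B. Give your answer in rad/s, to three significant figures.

0.370

ω₂ = 1.95 rad/s
Differentiating the loop-closure r₂e^{iθ₂}+r₃e^{iθ₃}=r₁+r₄e^{iθ₄} gives r₂ω₂e^{iθ₂}+r₃ω₃e^{iθ₃}=r₄ω₄e^{iθ₄}.
Eliminating the other unknown: ω₄ = r₂ω₂ sin(θ₂−θ₃) / [r₄ sin(θ₄−θ₃)].
Numerator sine = -0.56208; denominator sine = -0.86251.
Result = 0.1205·1.95·(-0.56208) / (0.4138·(-0.86251)) = +0.37005 rad/s; magnitude 0.37005 rad/s.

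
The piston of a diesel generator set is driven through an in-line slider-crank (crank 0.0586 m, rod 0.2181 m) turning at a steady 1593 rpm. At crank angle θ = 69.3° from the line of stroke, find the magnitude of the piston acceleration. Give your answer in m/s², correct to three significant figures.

241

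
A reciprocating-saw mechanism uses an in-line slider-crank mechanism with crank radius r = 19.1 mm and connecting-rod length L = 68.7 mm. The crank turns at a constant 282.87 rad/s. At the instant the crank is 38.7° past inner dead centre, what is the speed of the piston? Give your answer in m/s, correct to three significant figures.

4.12

ω = 282.9 rad/s
For an in-line slider-crank, x = r cosθ + √(L² − r² sin²θ), so v = −rω sinθ·[1 + r cosθ/√(L² − r² sin²θ)].
With r = 0.0191 m, L = 0.0687 m, θ = 38.7°: √(L² − r² sin²θ) = 0.067654 m.
v = −0.0191·282.9·0.62524·[1 + 0.0191·0.78043/0.067654] = -4.1224 m/s.
|v| = 4.1224 m/s.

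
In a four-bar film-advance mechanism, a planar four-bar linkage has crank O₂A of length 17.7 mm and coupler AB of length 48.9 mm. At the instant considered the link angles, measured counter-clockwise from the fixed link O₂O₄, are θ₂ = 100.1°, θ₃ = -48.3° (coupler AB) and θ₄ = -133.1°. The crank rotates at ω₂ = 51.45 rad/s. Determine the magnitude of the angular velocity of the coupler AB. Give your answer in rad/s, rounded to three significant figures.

ω₂ = 51.45 rad/s
Differentiating the loop-closure r₂e^{iθ₂}+r₃e^{iθ₃}=r₁+r₄e^{iθ₄} gives r₂ω₂e^{iθ₂}+r₃ω₃e^{iθ₃}=r₄ω₄e^{iθ₄}.
Eliminating the other unknown: ω₃ = r₂ω₂ sin(θ₄−θ₂) / [r₃ sin(θ₃−θ₄)].
Numerator sine = +0.80073; denominator sine = +0.99588.
Result = 0.0177·51.45·(+0.80073) / (0.0489·(+0.99588)) = +14.974 rad/s; magnitude 14.974 rad/s.

15.0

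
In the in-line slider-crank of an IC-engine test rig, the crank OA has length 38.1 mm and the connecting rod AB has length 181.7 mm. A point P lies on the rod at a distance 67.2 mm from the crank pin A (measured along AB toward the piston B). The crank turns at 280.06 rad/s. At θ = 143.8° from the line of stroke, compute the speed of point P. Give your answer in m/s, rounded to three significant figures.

8.02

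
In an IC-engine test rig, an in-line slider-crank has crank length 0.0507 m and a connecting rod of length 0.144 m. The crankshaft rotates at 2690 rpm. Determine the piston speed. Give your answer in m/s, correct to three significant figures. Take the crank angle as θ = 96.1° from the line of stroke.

13.6

ω = 2π·2690/60 = 281.7 rad/s
For an in-line slider-crank, x = r cosθ + √(L² − r² sin²θ), so v = −rω sinθ·[1 + r cosθ/√(L² − r² sin²θ)].
With r = 0.0507 m, L = 0.144 m, θ = 96.1°: √(L² − r² sin²θ) = 0.13489 m.
v = −0.0507·281.7·0.99434·[1 + 0.0507·-0.10626/0.13489] = -13.634 m/s.
|v| = 13.634 m/s.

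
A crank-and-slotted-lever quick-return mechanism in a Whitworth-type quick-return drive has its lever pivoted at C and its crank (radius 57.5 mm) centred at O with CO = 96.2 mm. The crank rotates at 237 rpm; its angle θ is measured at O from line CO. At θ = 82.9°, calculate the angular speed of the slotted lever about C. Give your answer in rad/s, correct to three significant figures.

7.11

ω = 24.82 rad/s (from 237 rpm).
Crank pin A relative to C: A = (d + r cosθ, r sinθ); lever angle φ = atan2(r sinθ, d + r cosθ).
Differentiating tanφ: φ̇ = rω(d cosθ + r)/(d² + r² + 2dr cosθ).
d² + r² + 2dr cosθ = |CA|² = 0.0139281 m²;  d cosθ + r = +0.06939 m.
|ω_lever| = |0.0575·24.82·+0.06939| / 0.0139281 = 7.1097 rad/s.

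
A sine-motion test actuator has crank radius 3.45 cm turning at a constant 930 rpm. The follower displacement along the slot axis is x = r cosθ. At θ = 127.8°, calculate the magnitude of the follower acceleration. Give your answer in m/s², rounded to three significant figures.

201

ω = 97.39 rad/s (from 930 rpm).
x = r cosθ ⇒ ẍ = −rω² cosθ (ω constant).
|a| = rω²|cosθ| = 0.0345·(97.39)²·|cos 127.8°| = 200.56 m/s².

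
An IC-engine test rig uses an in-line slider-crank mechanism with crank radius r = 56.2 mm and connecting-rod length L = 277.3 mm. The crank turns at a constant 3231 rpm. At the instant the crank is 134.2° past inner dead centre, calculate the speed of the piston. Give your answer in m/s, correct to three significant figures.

11.7

ω = 2π·3231/60 = 338.3 rad/s
For an in-line slider-crank, x = r cosθ + √(L² − r² sin²θ), so v = −rω sinθ·[1 + r cosθ/√(L² − r² sin²θ)].
With r = 0.0562 m, L = 0.2773 m, θ = 134.2°: √(L² − r² sin²θ) = 0.27436 m.
v = −0.0562·338.3·0.71691·[1 + 0.0562·-0.69717/0.27436] = -11.685 m/s.
|v| = 11.685 m/s.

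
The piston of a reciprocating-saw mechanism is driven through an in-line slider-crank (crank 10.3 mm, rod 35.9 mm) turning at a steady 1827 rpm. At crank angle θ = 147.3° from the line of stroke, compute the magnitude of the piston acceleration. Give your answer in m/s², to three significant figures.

270

ω = 2π·1827/60 = 191.3 rad/s
x(θ) = r cosθ + √(L² − r² sin²θ); with ω constant, a = ω²·d²x/dθ².
d²x/dθ² = −r cosθ − r²(cos2θ)/√u − r⁴ sin²2θ/(4u^{3/2}),  u = L² − r² sin²θ = 0.00125785 m².
Substituting r = 0.0103 m, L = 0.0359 m, θ = 147.3°: d²x/dθ² = +0.0073702 m.
a = ω²·d²x/dθ² = (191.3)²·(+0.0073702) = +269.78 m/s²;  |a| = 269.78 m/s².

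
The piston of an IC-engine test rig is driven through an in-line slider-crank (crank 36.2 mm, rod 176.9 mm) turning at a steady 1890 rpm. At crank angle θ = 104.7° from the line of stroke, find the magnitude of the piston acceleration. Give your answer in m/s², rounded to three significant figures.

617

ω = 2π·1890/60 = 197.9 rad/s
x(θ) = r cosθ + √(L² − r² sin²θ); with ω constant, a = ω²·d²x/dθ².
d²x/dθ² = −r cosθ − r²(cos2θ)/√u − r⁴ sin²2θ/(4u^{3/2}),  u = L² − r² sin²θ = 0.0300676 m².
Substituting r = 0.0362 m, L = 0.1769 m, θ = 104.7°: d²x/dθ² = +0.01575 m.
a = ω²·d²x/dθ² = (197.9)²·(+0.01575) = +616.98 m/s²;  |a| = 616.98 m/s².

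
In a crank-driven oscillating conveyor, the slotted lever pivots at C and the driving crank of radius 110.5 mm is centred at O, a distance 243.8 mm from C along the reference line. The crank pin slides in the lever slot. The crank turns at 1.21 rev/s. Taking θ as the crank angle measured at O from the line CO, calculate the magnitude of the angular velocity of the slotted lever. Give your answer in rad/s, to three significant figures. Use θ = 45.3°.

2.16

ω = 7.603 rad/s (from 1.21 rev/s).
Crank pin A relative to C: A = (d + r cosθ, r sinθ); lever angle φ = atan2(r sinθ, d + r cosθ).
Differentiating tanφ: φ̇ = rω(d cosθ + r)/(d² + r² + 2dr cosθ).
d² + r² + 2dr cosθ = |CA|² = 0.109547 m²;  d cosθ + r = +0.28199 m.
|ω_lever| = |0.1105·7.603·+0.28199| / 0.109547 = 2.1625 rad/s.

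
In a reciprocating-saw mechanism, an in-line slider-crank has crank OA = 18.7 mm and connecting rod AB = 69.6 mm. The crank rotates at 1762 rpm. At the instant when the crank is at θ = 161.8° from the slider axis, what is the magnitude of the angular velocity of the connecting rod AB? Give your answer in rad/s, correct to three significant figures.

ω = 184.5 rad/s (converted from 1762 rpm).
The rod makes angle φ with the slider axis where L sinφ = r sinθ; differentiating, L cosφ·φ̇ = r ω cosθ.
L cosφ = √(L² − r² sin²θ) = 0.069354 m.
|ω_rod| = r ω |cosθ| / √(L² − r² sin²θ) = 0.0187·184.5·0.94997/0.069354 = 47.262 rad/s.

47.3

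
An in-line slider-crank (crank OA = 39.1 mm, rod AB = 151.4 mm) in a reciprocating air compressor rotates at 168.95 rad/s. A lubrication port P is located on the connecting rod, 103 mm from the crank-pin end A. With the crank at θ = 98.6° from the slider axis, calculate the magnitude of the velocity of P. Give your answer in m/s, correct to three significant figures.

ω = 168.9 rad/s.  Crank-pin speed |V_A| = rω = 6.6059 m/s, perpendicular to OA.
Rod angle: sinφ = −(r/L) sinθ ⇒ φ = -14.794°; ω_rod = −rω cosθ/√(L²−r²sin²θ) = +6.7483 rad/s.
V_P = V_A + ω_rod × AP, with AP = 0.103 m along the rod.
Components: V_Px = −rω sinθ − a·ω_rod·sinφ = -6.3542 m/s;  V_Py = rω cosθ + a·ω_rod·cosφ = -0.31579 m/s.
|V_P| = √(V_Px² + V_Py²) = 6.362 m/s.

6.36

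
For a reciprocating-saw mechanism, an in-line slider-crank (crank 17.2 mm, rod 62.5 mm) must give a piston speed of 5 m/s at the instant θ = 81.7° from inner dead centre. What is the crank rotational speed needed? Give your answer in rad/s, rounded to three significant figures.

282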